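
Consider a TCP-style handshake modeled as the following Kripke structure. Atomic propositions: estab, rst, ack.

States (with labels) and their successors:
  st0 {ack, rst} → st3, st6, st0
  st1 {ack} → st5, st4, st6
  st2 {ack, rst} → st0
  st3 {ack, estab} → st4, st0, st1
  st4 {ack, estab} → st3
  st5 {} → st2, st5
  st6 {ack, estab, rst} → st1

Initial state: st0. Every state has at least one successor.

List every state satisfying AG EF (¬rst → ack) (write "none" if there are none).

{st0, st1, st2, st3, st4, st5, st6}

States satisfying EF (¬rst → ack): {st0, st1, st2, st3, st4, st5, st6}.
States satisfying AG EF (¬rst → ack): {st0, st1, st2, st3, st4, st5, st6}.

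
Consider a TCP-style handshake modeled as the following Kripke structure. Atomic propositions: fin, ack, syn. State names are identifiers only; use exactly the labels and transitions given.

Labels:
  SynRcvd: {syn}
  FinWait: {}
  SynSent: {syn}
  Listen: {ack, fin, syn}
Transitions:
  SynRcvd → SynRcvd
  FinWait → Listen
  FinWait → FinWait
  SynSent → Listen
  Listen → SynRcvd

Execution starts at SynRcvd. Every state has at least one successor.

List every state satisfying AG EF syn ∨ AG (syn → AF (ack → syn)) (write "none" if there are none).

States satisfying EF syn: {SynRcvd, FinWait, SynSent, Listen}.
States satisfying AG EF syn: {SynRcvd, FinWait, SynSent, Listen}.
States satisfying syn → AF (ack → syn): {SynRcvd, FinWait, SynSent, Listen}.
States satisfying AG (syn → AF (ack → syn)): {SynRcvd, FinWait, SynSent, Listen}.
States satisfying AG EF syn ∨ AG (syn → AF (ack → syn)): {SynRcvd, FinWait, SynSent, Listen}.

{SynRcvd, FinWait, SynSent, Listen}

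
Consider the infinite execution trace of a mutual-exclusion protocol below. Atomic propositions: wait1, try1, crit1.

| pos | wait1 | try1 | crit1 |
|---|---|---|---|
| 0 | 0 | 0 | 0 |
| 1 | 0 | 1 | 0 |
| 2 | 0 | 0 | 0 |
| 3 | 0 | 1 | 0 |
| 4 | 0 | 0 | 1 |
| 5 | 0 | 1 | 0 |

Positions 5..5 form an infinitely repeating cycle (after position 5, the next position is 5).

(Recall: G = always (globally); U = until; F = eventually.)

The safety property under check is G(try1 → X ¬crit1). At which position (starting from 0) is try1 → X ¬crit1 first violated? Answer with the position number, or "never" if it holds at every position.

3

Check try1 → X ¬crit1 at each position in order: 0 ✓, 1 ✓, 2 ✓.
At position 3 the labels are {try1} and the next position 4 has {crit1}, so try1 → X ¬crit1 is false there. This is the first violation.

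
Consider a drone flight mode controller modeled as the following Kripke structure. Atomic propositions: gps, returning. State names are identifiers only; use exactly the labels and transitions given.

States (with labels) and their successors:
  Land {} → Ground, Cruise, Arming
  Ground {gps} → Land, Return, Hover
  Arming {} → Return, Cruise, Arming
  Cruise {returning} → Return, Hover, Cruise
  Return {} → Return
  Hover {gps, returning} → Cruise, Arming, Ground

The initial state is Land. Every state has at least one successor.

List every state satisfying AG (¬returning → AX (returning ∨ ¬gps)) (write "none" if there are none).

States satisfying ¬returning → AX (returning ∨ ¬gps): {Ground, Arming, Cruise, Return, Hover}.
States satisfying AG (¬returning → AX (returning ∨ ¬gps)): {Return}.

{Return}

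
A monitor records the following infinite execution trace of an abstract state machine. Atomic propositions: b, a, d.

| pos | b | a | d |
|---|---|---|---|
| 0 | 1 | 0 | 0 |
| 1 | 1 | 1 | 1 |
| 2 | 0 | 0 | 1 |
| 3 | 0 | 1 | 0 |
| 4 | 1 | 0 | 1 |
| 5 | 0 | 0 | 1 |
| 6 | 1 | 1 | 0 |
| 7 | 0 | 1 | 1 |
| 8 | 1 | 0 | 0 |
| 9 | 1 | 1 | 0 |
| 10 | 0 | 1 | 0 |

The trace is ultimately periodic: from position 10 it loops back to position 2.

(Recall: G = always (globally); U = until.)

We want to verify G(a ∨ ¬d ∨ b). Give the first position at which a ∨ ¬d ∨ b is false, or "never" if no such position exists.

Check a ∨ ¬d ∨ b at each position in order: 0 ✓, 1 ✓.
At position 2 the labels are {d}, so a ∨ ¬d ∨ b is false there. This is the first violation.

2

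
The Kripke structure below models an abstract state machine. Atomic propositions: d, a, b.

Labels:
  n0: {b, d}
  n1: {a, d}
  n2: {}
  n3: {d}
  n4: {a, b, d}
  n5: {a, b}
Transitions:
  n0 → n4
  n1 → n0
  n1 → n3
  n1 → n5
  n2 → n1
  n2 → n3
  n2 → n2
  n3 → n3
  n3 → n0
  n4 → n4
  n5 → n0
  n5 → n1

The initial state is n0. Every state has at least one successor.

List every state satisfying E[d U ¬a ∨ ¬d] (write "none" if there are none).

{n0, n1, n2, n3, n5}

States satisfying d: {n0, n1, n3, n4}.
States satisfying ¬a ∨ ¬d: {n0, n2, n3, n5}.
States satisfying E[d U ¬a ∨ ¬d]: {n0, n1, n2, n3, n5}.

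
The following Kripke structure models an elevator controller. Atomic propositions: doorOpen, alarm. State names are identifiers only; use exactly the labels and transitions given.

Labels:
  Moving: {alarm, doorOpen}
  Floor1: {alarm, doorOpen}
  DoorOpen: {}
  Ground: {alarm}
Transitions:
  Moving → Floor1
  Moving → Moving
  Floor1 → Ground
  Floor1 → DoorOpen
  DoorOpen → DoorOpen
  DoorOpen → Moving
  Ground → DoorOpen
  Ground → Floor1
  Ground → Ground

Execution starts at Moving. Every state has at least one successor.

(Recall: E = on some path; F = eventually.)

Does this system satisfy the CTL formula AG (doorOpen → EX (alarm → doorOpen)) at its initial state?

States satisfying doorOpen → EX (alarm → doorOpen): {Moving, Floor1, DoorOpen, Ground}.
States satisfying AG (doorOpen → EX (alarm → doorOpen)): {Moving, Floor1, DoorOpen, Ground}.
Every state reachable from Moving satisfies doorOpen → EX (alarm → doorOpen).
Moving ∈ Sat(AG (doorOpen → EX (alarm → doorOpen))).

Satisfied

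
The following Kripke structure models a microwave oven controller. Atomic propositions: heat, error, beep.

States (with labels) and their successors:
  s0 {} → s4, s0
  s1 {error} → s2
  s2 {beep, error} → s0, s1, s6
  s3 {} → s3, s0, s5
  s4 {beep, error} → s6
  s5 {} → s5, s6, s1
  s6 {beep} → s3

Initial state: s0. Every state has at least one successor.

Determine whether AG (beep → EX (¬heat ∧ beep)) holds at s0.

Does not hold

States satisfying beep → EX (¬heat ∧ beep): {s0, s1, s2, s3, s4, s5}.
States satisfying AG (beep → EX (¬heat ∧ beep)): ∅.
s6 is reachable from s0 and violates beep → EX (¬heat ∧ beep), so AG fails at s0.
s0 ∉ Sat(AG (beep → EX (¬heat ∧ beep))).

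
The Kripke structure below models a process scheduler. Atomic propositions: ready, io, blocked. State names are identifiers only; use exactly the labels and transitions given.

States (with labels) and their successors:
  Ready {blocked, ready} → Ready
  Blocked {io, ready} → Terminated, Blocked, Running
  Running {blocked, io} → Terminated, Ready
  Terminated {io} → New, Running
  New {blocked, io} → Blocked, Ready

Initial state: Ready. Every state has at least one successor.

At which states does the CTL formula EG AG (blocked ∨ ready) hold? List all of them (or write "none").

States satisfying AG (blocked ∨ ready): {Ready}.
States satisfying EG AG (blocked ∨ ready): {Ready}.

{Ready}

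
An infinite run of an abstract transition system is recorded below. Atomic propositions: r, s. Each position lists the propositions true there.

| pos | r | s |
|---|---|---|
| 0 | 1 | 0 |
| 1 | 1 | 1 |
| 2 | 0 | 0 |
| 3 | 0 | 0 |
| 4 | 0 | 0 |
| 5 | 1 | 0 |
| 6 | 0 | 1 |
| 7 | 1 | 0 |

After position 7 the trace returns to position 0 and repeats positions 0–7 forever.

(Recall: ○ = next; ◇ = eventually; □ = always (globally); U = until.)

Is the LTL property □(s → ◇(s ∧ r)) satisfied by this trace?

Holds

s → ◇(s ∧ r) holds at every position 0..7, and those are all positions ever visited, so □(s → ◇(s ∧ r)) holds.
Positions where s holds: 1, 6.
Check ◇(s ∧ r) at each: 1→ok, 6→ok.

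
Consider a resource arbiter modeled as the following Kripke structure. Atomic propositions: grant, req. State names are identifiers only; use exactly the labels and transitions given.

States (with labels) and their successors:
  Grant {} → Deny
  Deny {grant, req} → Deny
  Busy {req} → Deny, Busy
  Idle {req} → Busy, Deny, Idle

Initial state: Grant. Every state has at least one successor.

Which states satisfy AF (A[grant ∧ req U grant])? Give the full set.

States satisfying A[grant ∧ req U grant]: {Deny}.
States satisfying AF (A[grant ∧ req U grant]): {Grant, Deny}.

{Grant, Deny}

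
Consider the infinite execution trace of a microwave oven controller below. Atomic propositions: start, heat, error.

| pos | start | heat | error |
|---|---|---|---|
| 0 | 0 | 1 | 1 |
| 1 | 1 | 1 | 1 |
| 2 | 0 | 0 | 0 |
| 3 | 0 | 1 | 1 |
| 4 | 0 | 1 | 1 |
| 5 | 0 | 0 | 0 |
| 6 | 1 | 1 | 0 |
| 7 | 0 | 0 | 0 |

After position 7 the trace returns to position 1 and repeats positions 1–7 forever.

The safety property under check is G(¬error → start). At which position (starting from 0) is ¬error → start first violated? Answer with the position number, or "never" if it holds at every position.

2

Check ¬error → start at each position in order: 0 ✓, 1 ✓.
At position 2 the labels are {}, so ¬error → start is false there. This is the first violation.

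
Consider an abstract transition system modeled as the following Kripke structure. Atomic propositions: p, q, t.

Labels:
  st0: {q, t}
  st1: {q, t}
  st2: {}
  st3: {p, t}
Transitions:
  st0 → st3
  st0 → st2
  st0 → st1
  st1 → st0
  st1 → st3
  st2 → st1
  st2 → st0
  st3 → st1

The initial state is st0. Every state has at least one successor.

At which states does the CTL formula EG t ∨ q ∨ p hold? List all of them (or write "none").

States satisfying t: {st0, st1, st3}.
States satisfying EG t: {st0, st1, st3}.
States satisfying q ∨ p: {st0, st1, st3}.
States satisfying EG t ∨ q ∨ p: {st0, st1, st3}.

{st0, st1, st3}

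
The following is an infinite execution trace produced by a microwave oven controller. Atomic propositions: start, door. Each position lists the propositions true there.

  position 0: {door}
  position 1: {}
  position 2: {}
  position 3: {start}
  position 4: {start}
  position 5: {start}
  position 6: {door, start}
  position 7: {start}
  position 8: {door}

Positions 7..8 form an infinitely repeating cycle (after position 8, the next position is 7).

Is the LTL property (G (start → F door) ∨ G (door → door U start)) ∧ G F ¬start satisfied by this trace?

Yes

F ¬start holds at every position 0..8, and those are all positions ever visited, so G F ¬start holds.
At position 0: G (start → F door) ∨ G (door → door U start) is true; G F ¬start is true; so (G (start → F door) ∨ G (door → door U start)) ∧ G F ¬start is true.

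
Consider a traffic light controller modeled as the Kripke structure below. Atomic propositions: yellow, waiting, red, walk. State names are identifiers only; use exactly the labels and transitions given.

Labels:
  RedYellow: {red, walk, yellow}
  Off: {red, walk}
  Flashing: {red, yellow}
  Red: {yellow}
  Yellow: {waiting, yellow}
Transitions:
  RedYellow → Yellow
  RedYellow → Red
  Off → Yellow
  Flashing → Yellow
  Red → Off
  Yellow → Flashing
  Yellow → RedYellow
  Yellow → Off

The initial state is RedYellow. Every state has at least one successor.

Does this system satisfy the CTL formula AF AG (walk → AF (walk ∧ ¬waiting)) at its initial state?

States satisfying AG (walk → AF (walk ∧ ¬waiting)): {RedYellow, Off, Flashing, Red, Yellow}.
States satisfying AF AG (walk → AF (walk ∧ ¬waiting)): {RedYellow, Off, Flashing, Red, Yellow}.
RedYellow ∈ Sat(AF AG (walk → AF (walk ∧ ¬waiting))).

Satisfied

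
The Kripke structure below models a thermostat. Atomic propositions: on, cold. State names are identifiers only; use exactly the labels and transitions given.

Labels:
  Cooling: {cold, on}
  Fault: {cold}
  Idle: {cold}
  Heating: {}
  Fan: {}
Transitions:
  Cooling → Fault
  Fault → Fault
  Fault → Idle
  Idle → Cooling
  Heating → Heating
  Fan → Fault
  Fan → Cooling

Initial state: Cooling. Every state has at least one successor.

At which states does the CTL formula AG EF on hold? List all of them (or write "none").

States satisfying EF on: {Cooling, Fault, Idle, Fan}.
States satisfying AG EF on: {Cooling, Fault, Idle, Fan}.

{Cooling, Fault, Idle, Fan}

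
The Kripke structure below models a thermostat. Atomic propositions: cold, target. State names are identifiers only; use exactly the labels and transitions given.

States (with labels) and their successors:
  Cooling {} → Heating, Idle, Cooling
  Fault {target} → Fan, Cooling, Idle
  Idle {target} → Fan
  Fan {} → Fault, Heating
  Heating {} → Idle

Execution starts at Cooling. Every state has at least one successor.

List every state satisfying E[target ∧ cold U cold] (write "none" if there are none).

none

States satisfying target ∧ cold: ∅.
States satisfying cold: ∅.
States satisfying E[target ∧ cold U cold]: ∅.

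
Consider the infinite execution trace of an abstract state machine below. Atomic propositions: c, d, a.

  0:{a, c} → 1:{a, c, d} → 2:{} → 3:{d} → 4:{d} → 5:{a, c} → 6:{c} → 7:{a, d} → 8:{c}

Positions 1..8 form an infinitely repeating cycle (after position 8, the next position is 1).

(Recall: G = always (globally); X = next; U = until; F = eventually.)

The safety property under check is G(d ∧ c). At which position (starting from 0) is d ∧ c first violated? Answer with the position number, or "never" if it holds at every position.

At position 0 the labels are {a, c}, so d ∧ c is false there. This is the first violation.

0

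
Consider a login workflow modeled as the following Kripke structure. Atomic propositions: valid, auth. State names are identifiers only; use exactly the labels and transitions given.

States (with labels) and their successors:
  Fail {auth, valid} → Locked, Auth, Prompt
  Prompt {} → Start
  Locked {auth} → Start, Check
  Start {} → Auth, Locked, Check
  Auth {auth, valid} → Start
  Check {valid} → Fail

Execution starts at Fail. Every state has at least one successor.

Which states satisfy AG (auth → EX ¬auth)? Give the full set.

States satisfying auth → EX ¬auth: {Fail, Prompt, Locked, Start, Auth, Check}.
States satisfying AG (auth → EX ¬auth): {Fail, Prompt, Locked, Start, Auth, Check}.

{Fail, Prompt, Locked, Start, Auth, Check}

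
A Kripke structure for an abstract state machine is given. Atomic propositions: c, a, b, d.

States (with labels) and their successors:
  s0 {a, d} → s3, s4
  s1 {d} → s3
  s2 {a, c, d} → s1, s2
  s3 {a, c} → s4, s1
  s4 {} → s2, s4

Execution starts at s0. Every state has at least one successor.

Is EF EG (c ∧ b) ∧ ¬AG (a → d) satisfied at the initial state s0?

States satisfying EG (c ∧ b): ∅.
States satisfying EF EG (c ∧ b): ∅.
States satisfying a → d: {s0, s1, s2, s4}.
States satisfying AG (a → d): ∅.
States satisfying ¬AG (a → d): {s0, s1, s2, s3, s4}.
States satisfying EF EG (c ∧ b) ∧ ¬AG (a → d): ∅.
s0 ∉ Sat(EF EG (c ∧ b) ∧ ¬AG (a → d)).

Violated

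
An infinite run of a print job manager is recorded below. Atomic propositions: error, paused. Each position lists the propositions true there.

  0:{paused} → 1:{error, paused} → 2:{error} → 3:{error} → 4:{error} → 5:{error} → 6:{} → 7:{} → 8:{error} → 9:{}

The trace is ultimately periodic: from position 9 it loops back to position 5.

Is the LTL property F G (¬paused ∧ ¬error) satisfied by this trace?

G (¬paused ∧ ¬error) is false at every position 0..9, so it never becomes true and F G (¬paused ∧ ¬error) fails.

No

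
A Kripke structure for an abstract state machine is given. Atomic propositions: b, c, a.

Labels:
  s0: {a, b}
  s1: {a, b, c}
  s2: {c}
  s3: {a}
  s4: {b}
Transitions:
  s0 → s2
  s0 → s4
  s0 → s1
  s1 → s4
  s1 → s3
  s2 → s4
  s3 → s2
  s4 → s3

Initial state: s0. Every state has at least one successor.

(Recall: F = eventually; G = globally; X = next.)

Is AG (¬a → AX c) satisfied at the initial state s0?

Violated

States satisfying ¬a → AX c: {s0, s1, s3}.
States satisfying AG (¬a → AX c): ∅.
s2 is reachable from s0 and violates ¬a → AX c, so AG fails at s0.
s0 ∉ Sat(AG (¬a → AX c)).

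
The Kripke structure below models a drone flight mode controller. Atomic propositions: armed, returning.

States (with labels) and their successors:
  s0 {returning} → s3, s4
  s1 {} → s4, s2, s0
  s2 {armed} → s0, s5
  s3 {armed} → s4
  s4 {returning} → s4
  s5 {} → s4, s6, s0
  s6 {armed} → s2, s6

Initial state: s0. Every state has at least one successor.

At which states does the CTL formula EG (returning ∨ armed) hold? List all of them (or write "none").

States satisfying returning ∨ armed: {s0, s2, s3, s4, s6}.
States satisfying EG (returning ∨ armed): {s0, s2, s3, s4, s6}.

{s0, s2, s3, s4, s6}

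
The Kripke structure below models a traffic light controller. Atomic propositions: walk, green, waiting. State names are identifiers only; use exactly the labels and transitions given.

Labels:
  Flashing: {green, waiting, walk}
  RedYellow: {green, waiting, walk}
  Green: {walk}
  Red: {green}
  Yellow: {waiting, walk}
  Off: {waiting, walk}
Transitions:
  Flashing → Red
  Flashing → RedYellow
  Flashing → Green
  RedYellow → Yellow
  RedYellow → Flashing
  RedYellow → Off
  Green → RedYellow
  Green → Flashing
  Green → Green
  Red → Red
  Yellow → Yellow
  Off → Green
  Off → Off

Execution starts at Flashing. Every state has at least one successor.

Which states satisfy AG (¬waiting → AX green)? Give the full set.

{Red, Yellow}

States satisfying ¬waiting → AX green: {Flashing, RedYellow, Red, Yellow, Off}.
States satisfying AG (¬waiting → AX green): {Red, Yellow}.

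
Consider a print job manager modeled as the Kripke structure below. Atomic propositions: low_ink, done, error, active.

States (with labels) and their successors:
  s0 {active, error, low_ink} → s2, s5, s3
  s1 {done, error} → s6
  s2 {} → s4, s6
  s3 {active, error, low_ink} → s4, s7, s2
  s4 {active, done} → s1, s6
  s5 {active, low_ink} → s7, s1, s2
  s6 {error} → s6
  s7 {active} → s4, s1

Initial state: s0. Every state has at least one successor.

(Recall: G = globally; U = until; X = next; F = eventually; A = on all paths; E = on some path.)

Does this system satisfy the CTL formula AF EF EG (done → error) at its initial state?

States satisfying EF EG (done → error): {s0, s1, s2, s3, s4, s5, s6, s7}.
States satisfying AF EF EG (done → error): {s0, s1, s2, s3, s4, s5, s6, s7}.
s0 ∈ Sat(AF EF EG (done → error)).

Satisfied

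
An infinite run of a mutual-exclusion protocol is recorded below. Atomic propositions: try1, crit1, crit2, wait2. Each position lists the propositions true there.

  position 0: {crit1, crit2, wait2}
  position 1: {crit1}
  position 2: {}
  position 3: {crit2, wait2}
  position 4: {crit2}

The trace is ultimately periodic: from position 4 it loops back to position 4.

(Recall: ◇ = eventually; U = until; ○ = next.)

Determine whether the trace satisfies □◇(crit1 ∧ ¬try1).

◇(crit1 ∧ ¬try1) must hold at every position from 0 onward. It fails at position 2, so □◇(crit1 ∧ ¬try1) is false.

No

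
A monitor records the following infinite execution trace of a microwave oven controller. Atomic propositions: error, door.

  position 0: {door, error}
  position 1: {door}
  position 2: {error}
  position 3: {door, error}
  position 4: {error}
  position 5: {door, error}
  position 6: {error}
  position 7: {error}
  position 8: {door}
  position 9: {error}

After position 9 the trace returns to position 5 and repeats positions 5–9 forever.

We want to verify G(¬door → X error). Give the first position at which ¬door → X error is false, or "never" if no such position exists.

7

Check ¬door → X error at each position in order: 0 ✓, 1 ✓, 2 ✓, 3 ✓, 4 ✓, 5 ✓, 6 ✓.
At position 7 the labels are {error} and the next position 8 has {door}, so ¬door → X error is false there. This is the first violation.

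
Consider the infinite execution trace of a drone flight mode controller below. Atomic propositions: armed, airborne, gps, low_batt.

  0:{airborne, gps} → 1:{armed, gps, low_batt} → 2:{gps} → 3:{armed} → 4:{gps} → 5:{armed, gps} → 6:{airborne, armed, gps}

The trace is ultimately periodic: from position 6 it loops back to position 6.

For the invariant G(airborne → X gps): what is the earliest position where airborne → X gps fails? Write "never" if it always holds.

never

airborne → X gps holds at every position 0..6, and those are all the positions the trace ever visits, so the invariant G(airborne → X gps) is never violated.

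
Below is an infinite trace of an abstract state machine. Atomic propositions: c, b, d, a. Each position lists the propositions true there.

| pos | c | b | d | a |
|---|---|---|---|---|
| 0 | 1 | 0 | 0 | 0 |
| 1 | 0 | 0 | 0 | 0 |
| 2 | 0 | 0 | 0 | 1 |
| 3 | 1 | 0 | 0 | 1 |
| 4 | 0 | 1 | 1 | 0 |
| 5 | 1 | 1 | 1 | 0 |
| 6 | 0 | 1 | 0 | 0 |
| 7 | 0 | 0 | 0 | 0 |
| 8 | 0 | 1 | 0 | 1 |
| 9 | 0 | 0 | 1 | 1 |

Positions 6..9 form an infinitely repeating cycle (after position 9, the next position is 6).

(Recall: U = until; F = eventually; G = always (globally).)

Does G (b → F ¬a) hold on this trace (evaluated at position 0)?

Yes

b → F ¬a holds at every position 0..9, and those are all positions ever visited, so G (b → F ¬a) holds.
Positions where b holds: 4, 5, 6, 8.
Check F ¬a at each: 4→ok, 5→ok, 6→ok, 8→ok.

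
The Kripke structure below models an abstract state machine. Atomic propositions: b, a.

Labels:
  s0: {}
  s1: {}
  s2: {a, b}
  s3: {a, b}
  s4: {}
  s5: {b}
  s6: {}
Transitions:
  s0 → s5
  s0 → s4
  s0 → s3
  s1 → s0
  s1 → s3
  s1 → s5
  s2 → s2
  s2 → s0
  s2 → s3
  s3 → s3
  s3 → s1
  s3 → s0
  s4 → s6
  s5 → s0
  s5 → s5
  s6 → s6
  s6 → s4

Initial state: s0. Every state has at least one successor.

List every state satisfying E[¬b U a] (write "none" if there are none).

{s0, s1, s2, s3}

States satisfying ¬b: {s0, s1, s4, s6}.
States satisfying a: {s2, s3}.
States satisfying E[¬b U a]: {s0, s1, s2, s3}.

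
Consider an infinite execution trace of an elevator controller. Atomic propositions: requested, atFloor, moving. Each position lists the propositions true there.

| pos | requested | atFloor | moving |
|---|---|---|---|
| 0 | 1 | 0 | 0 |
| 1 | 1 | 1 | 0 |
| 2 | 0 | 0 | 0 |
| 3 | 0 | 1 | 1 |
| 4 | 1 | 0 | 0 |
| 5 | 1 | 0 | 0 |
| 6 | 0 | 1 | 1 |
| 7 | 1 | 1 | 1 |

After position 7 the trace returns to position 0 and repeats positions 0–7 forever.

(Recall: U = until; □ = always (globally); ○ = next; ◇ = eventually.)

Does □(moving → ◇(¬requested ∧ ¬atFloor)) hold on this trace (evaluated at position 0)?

Satisfied

moving → ◇(¬requested ∧ ¬atFloor) holds at every position 0..7, and those are all positions ever visited, so □(moving → ◇(¬requested ∧ ¬atFloor)) holds.
Positions where moving holds: 3, 6, 7.
Check ◇(¬requested ∧ ¬atFloor) at each: 3→ok, 6→ok, 7→ok.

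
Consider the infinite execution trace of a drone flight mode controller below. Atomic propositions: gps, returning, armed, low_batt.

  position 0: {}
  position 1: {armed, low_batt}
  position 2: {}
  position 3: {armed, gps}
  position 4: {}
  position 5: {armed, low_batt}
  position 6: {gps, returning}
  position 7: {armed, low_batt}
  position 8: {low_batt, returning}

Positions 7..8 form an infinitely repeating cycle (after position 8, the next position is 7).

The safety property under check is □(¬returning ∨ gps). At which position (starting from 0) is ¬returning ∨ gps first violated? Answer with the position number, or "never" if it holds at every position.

8

Check ¬returning ∨ gps at each position in order: 0 ✓, 1 ✓, 2 ✓, 3 ✓, 4 ✓, 5 ✓, 6 ✓, 7 ✓.
At position 8 the labels are {low_batt, returning}, so ¬returning ∨ gps is false there. This is the first violation.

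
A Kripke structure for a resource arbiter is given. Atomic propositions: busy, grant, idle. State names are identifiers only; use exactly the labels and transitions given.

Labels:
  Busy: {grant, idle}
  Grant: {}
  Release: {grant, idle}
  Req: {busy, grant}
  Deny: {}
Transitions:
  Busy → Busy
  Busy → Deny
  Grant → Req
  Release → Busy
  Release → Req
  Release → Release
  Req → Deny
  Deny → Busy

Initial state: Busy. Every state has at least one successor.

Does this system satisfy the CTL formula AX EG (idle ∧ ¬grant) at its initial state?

States satisfying EG (idle ∧ ¬grant): ∅.
States satisfying AX EG (idle ∧ ¬grant): ∅.
Busy ∉ Sat(AX EG (idle ∧ ¬grant)).

Does not hold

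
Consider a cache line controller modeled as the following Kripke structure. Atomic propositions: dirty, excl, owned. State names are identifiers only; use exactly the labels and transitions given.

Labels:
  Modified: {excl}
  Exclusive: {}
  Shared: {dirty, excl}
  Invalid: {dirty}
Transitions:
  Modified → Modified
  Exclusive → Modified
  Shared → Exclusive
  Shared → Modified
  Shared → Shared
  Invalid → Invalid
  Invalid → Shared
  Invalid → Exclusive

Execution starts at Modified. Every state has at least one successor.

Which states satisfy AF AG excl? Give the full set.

States satisfying AG excl: {Modified}.
States satisfying AF AG excl: {Modified, Exclusive}.

{Modified, Exclusive}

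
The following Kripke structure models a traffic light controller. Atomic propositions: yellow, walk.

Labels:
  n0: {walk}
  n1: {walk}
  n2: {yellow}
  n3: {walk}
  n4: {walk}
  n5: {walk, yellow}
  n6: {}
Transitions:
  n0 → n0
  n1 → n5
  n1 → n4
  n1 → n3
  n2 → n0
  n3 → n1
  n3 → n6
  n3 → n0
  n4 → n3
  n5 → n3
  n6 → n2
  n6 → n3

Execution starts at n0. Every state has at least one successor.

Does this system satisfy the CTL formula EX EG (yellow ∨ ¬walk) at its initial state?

States satisfying EG (yellow ∨ ¬walk): ∅.
States satisfying EX EG (yellow ∨ ¬walk): ∅.
No suitable path/successor from n0 witnesses the formula.
n0 ∉ Sat(EX EG (yellow ∨ ¬walk)).

Violated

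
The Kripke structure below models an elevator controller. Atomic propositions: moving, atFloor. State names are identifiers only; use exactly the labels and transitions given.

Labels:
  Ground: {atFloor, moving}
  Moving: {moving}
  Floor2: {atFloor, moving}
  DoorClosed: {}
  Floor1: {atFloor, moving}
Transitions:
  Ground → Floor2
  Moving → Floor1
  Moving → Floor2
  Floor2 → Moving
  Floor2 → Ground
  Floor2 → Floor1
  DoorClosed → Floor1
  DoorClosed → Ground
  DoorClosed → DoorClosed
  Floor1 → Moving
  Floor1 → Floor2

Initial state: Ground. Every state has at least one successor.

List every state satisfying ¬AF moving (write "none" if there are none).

States satisfying moving: {Ground, Moving, Floor2, Floor1}.
States satisfying AF moving: {Ground, Moving, Floor2, Floor1}.
States satisfying ¬AF moving: {DoorClosed}.

{DoorClosed}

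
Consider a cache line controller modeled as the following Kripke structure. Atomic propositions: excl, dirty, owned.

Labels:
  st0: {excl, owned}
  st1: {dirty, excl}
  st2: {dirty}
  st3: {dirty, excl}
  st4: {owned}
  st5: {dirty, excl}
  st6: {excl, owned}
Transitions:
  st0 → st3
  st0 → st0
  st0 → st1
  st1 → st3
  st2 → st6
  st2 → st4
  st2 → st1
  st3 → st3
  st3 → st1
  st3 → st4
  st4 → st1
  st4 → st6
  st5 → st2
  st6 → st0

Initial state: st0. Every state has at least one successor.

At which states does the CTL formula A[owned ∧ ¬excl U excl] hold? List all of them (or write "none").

{st0, st1, st3, st4, st5, st6}

States satisfying owned ∧ ¬excl: {st4}.
States satisfying excl: {st0, st1, st3, st5, st6}.
States satisfying A[owned ∧ ¬excl U excl]: {st0, st1, st3, st4, st5, st6}.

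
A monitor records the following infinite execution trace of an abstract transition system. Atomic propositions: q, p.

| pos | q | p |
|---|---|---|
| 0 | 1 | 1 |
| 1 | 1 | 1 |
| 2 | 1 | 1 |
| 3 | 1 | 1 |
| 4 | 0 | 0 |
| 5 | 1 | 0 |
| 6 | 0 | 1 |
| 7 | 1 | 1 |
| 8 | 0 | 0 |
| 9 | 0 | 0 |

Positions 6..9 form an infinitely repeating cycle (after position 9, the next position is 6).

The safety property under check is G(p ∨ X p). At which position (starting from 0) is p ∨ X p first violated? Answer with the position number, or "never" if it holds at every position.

4

Check p ∨ X p at each position in order: 0 ✓, 1 ✓, 2 ✓, 3 ✓.
At position 4 the labels are {} and the next position 5 has {q}, so p ∨ X p is false there. This is the first violation.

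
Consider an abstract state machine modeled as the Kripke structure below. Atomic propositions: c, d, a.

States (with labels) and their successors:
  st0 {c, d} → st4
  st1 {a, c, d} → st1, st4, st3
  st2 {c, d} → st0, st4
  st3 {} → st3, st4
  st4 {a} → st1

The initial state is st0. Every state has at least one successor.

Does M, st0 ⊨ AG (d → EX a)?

Yes

States satisfying d → EX a: {st0, st1, st2, st3, st4}.
States satisfying AG (d → EX a): {st0, st1, st2, st3, st4}.
Every state reachable from st0 satisfies d → EX a.
st0 ∈ Sat(AG (d → EX a)).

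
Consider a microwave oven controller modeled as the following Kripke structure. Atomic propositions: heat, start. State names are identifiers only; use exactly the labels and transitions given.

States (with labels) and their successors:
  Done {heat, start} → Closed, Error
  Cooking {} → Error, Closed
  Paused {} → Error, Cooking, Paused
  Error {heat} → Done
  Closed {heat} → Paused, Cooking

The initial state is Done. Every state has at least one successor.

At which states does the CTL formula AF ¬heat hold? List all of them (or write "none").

States satisfying ¬heat: {Cooking, Paused}.
States satisfying AF ¬heat: {Cooking, Paused, Closed}.

{Cooking, Paused, Closed}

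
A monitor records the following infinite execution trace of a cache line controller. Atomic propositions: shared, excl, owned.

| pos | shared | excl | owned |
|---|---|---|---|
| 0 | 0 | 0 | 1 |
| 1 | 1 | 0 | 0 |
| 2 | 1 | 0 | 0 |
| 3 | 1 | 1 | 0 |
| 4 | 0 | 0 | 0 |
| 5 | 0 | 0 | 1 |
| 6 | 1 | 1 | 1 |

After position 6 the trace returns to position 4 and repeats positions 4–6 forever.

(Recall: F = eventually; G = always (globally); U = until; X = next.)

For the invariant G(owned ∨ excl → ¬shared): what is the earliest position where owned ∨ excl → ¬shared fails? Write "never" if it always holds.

3

Check owned ∨ excl → ¬shared at each position in order: 0 ✓, 1 ✓, 2 ✓.
At position 3 the labels are {excl, shared}, so owned ∨ excl → ¬shared is false there. This is the first violation.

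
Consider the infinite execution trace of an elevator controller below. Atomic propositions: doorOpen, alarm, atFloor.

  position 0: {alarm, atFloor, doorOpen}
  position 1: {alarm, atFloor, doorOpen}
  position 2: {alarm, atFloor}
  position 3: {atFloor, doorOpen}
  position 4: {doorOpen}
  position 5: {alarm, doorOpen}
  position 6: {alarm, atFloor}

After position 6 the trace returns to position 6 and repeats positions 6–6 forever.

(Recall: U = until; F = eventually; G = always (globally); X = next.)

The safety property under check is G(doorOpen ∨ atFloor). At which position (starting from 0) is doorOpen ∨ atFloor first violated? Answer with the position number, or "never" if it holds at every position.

never

doorOpen ∨ atFloor holds at every position 0..6, and those are all the positions the trace ever visits, so the invariant G(doorOpen ∨ atFloor) is never violated.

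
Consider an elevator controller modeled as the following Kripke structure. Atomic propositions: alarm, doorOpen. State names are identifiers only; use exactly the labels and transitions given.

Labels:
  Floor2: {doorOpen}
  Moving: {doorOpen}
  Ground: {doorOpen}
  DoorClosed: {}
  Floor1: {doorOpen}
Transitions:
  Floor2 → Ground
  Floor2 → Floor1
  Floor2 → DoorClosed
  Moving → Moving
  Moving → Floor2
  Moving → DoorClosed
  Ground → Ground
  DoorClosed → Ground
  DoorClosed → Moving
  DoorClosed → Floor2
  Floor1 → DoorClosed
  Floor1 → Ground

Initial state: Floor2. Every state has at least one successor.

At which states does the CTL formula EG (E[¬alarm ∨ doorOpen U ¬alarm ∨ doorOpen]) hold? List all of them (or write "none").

{Floor2, Moving, Ground, DoorClosed, Floor1}

States satisfying E[¬alarm ∨ doorOpen U ¬alarm ∨ doorOpen]: {Floor2, Moving, Ground, DoorClosed, Floor1}.
States satisfying EG (E[¬alarm ∨ doorOpen U ¬alarm ∨ doorOpen]): {Floor2, Moving, Ground, DoorClosed, Floor1}.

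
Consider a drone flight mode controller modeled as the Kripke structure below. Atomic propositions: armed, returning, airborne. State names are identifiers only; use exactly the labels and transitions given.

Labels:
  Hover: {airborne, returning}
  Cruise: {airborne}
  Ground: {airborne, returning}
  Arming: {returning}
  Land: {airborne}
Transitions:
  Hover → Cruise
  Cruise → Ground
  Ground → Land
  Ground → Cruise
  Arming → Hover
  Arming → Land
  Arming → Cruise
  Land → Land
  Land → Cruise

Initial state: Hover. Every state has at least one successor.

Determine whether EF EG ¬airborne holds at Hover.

States satisfying EG ¬airborne: ∅.
States satisfying EF EG ¬airborne: ∅.
No suitable path/successor from Hover witnesses the formula.
Hover ∉ Sat(EF EG ¬airborne).

Violated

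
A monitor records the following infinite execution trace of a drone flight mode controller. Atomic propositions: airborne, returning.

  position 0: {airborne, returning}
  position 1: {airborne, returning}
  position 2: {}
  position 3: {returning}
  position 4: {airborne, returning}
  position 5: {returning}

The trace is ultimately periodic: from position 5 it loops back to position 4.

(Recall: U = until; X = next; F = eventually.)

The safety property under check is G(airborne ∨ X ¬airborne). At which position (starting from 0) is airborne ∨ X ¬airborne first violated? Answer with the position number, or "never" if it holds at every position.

3

Check airborne ∨ X ¬airborne at each position in order: 0 ✓, 1 ✓, 2 ✓.
At position 3 the labels are {returning} and the next position 4 has {airborne, returning}, so airborne ∨ X ¬airborne is false there. This is the first violation.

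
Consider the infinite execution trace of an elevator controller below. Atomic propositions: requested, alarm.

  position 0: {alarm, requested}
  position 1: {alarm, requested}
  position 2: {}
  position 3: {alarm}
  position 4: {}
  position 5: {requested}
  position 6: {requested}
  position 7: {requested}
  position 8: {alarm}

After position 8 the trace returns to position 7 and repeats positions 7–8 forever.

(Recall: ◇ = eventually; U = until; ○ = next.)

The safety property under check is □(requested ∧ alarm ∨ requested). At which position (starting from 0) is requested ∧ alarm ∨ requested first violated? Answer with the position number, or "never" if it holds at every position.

Check requested ∧ alarm ∨ requested at each position in order: 0 ✓, 1 ✓.
At position 2 the labels are {}, so requested ∧ alarm ∨ requested is false there. This is the first violation.

2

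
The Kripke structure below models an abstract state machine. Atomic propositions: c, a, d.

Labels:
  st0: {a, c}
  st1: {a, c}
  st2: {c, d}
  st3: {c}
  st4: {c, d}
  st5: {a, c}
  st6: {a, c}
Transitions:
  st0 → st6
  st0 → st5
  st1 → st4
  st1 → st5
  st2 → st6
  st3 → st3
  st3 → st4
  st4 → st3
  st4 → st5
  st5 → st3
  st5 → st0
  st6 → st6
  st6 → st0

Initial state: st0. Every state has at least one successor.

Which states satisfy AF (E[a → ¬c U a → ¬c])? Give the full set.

{st2, st3, st4}

States satisfying E[a → ¬c U a → ¬c]: {st2, st3, st4}.
States satisfying AF (E[a → ¬c U a → ¬c]): {st2, st3, st4}.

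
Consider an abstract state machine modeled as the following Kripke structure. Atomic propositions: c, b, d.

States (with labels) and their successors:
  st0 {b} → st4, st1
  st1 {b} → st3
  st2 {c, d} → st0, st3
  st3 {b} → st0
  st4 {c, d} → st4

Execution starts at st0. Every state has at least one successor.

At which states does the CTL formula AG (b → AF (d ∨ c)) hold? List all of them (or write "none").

States satisfying b → AF (d ∨ c): {st2, st4}.
States satisfying AG (b → AF (d ∨ c)): {st4}.

{st4}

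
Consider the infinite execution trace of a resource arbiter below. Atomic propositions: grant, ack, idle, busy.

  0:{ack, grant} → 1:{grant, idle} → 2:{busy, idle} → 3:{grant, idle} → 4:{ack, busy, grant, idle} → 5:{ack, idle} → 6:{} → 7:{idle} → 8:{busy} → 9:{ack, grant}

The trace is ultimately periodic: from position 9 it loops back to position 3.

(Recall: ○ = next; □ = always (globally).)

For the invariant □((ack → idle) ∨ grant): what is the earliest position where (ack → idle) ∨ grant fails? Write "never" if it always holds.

never

(ack → idle) ∨ grant holds at every position 0..9, and those are all the positions the trace ever visits, so the invariant □((ack → idle) ∨ grant) is never violated.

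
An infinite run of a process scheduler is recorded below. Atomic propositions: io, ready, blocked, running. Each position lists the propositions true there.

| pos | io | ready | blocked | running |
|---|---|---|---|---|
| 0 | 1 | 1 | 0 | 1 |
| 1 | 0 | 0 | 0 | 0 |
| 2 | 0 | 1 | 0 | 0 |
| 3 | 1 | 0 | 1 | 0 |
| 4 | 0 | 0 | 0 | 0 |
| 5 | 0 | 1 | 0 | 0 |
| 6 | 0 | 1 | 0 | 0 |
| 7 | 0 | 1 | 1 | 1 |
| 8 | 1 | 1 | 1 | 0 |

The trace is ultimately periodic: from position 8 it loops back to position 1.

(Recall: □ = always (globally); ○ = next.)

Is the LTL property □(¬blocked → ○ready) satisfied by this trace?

No

¬blocked → ○ready must hold at every position from 0 onward. It fails at position 0, so □(¬blocked → ○ready) is false.
Positions where ¬blocked holds: 0, 1, 2, 4, 5, 6.
Check ○ready at each: 0→fails, 1→ok, 2→fails, 4→ok, 5→ok, 6→ok.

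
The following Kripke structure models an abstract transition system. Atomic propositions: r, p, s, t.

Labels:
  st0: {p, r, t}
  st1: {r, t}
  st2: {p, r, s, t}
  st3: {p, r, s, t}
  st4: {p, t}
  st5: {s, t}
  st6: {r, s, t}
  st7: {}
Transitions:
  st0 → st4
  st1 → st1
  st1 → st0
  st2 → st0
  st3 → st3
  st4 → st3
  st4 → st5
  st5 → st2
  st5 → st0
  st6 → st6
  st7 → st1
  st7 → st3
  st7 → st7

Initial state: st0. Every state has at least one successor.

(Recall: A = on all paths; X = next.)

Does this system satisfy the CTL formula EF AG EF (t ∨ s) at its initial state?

States satisfying AG EF (t ∨ s): {st0, st1, st2, st3, st4, st5, st6, st7}.
States satisfying EF AG EF (t ∨ s): {st0, st1, st2, st3, st4, st5, st6, st7}.
Some path from st0 reaches a state where AG EF (t ∨ s) holds.
st0 ∈ Sat(EF AG EF (t ∨ s)).

Holds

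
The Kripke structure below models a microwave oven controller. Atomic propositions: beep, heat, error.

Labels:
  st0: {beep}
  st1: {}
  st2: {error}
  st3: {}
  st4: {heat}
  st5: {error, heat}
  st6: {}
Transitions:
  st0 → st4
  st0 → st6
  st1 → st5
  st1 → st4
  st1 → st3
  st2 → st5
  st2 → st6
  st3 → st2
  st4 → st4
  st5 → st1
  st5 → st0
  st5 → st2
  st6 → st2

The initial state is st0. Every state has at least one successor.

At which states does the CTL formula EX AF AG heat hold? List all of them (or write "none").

{st0, st1, st4}

States satisfying AF AG heat: {st4}.
States satisfying EX AF AG heat: {st0, st1, st4}.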